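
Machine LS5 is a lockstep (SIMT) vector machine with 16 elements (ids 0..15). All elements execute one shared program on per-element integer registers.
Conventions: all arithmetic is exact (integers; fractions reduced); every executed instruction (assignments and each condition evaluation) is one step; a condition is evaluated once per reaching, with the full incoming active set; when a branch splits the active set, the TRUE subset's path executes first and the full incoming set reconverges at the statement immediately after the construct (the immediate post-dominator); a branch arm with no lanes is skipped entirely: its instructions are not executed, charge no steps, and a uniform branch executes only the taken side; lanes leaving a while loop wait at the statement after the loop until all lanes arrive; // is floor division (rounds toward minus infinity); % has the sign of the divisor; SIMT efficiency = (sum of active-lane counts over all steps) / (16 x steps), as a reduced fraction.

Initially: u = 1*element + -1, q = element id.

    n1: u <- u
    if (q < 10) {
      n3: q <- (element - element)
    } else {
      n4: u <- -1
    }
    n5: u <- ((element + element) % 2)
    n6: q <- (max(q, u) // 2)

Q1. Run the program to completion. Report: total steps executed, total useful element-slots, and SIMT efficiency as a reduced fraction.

Answer: 6 steps, 80 useful, 5/6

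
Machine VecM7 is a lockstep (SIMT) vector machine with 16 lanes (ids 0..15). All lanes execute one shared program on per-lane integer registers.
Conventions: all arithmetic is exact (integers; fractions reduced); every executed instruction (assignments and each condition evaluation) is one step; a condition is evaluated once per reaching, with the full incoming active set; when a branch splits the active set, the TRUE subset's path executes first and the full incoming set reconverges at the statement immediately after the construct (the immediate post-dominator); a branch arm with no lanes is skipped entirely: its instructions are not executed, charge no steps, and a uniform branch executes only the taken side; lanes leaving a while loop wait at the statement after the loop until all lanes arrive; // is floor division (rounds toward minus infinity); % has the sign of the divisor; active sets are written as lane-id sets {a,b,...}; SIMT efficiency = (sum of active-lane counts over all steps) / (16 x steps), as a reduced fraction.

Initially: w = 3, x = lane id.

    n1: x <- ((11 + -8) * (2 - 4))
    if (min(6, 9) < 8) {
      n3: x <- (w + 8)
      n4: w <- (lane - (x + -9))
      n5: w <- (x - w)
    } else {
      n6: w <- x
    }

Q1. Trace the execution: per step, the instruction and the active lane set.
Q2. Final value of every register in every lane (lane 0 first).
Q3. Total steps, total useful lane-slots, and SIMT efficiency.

step 0: x <- ((11 + -8) * (2 - 4))   {0,1,2,3,4,5,6,7,8,9,10,11,12,13,14,15}
step 1: eval (min(6, 9) < 8)         {0,1,2,3,4,5,6,7,8,9,10,11,12,13,14,15}
step 2: x <- (w + 8)                 {0,1,2,3,4,5,6,7,8,9,10,11,12,13,14,15}
step 3: w <- (lane - (x + -9))       {0,1,2,3,4,5,6,7,8,9,10,11,12,13,14,15}
step 4: w <- (x - w)                 {0,1,2,3,4,5,6,7,8,9,10,11,12,13,14,15}

Answer: 5 steps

w: 13,12,11,10,9,8,7,6,5,4,3,2,1,0,-1,-2
x: 11,11,11,11,11,11,11,11,11,11,11,11,11,11,11,11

steps = 5; useful = 80; efficiency = 80/80 = 1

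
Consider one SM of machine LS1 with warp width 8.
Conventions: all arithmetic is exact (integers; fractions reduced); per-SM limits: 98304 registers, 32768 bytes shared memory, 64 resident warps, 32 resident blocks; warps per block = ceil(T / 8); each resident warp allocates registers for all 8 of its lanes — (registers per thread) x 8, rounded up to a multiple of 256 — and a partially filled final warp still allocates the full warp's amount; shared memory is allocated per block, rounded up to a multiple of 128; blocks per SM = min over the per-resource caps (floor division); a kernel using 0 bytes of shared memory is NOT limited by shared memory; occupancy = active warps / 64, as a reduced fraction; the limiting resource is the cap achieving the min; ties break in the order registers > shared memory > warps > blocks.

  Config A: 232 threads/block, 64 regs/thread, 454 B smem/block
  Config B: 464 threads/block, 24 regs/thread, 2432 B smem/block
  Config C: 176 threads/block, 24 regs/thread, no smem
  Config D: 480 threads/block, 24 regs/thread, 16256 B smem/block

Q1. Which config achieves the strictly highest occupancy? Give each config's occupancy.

occupancies: A 29/32, B 29/32, C 11/16, D 15/16

Answer: D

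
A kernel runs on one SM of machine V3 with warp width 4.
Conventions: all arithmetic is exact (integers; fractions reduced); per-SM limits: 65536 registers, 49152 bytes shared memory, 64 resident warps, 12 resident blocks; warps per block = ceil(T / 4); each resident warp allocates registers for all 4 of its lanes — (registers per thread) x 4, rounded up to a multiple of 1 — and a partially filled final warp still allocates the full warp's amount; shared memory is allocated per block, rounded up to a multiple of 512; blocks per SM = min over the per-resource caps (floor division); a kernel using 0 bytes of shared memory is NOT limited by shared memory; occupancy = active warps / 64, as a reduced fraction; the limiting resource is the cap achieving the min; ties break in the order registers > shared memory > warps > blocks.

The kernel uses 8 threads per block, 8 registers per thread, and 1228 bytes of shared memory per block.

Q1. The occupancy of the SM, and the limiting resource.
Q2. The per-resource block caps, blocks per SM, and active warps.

Answer: occupancy 3/8, limited by blocks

registers: 1024 blocks
shared memory: 32 blocks
warps: 32 blocks
blocks: 12 blocks

Answer: 12 blocks, 24 active warps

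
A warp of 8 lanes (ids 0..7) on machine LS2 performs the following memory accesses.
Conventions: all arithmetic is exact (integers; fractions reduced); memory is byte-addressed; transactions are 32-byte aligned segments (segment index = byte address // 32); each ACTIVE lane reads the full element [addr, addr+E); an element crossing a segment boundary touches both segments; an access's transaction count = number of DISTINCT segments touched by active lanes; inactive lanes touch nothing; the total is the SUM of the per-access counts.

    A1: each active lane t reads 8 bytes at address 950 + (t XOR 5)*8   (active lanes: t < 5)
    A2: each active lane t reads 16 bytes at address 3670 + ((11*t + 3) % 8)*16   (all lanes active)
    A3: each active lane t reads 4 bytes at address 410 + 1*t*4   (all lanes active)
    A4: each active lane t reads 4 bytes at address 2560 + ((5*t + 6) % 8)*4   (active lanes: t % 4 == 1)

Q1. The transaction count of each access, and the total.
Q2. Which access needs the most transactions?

A1: 3 transactions
A2: 5 transactions
A3: 2 transactions
A4: 1 transaction

Answer: 3,5,2,1; total 11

Answer: A2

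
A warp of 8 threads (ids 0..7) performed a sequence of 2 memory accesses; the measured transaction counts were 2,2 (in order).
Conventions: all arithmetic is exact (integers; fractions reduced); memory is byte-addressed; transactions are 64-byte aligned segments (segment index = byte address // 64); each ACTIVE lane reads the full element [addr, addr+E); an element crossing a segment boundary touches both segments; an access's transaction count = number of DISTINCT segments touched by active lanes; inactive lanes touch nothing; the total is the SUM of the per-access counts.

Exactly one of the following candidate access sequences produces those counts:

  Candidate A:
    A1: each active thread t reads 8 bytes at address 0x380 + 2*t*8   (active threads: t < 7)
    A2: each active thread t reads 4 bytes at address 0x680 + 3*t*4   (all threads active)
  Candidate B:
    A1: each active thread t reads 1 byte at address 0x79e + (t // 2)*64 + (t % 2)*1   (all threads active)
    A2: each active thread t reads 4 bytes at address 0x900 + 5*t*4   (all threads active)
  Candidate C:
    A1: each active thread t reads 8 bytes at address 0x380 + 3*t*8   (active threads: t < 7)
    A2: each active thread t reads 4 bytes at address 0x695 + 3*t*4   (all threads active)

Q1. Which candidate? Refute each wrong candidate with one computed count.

B: A1 gives 4 transactions, not 2
C: A1 gives 3 transactions, not 2
A: all counts match (2,2)

Answer: A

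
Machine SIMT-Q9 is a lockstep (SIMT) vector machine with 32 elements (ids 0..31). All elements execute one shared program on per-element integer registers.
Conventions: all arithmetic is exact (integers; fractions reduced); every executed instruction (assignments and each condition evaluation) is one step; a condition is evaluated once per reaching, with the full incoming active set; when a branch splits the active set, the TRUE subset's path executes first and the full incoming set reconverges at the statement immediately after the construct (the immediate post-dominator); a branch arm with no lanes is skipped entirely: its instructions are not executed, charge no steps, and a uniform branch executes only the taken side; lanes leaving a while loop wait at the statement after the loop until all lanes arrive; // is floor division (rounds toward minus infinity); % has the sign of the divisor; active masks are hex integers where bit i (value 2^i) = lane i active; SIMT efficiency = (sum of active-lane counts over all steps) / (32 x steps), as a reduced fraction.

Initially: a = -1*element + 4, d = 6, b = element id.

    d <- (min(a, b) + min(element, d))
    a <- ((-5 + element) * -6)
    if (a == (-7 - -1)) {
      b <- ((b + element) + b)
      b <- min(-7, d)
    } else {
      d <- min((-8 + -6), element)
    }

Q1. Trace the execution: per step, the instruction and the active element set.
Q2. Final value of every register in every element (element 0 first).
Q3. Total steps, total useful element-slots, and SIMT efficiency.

step 0: d <- (min(a, b) + min(element, d)) 0xffffffff
step 1: a <- ((-5 + element) * -6)   0xffffffff
step 2: eval (a == (-7 - -1))        0xffffffff
step 3: b <- ((b + element) + b)     0x00000040
step 4: b <- min(-7, d)              0x00000040
step 5: d <- min((-8 + -6), element) 0xffffffbf

Answer: 6 steps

a: 30,24,18,12,6,0,-6,-12,-18,-24,-30,-36,-42,-48,-54,-60,-66,-72,-78,-84,-90,-96,-102,-108,-114,-120,-126,-132,-138,-144,-150,-156
d: -14,-14,-14,-14,-14,-14,4,-14,-14,-14,-14,-14,-14,-14,-14,-14,-14,-14,-14,-14,-14,-14,-14,-14,-14,-14,-14,-14,-14,-14,-14,-14
b: 0,1,2,3,4,5,-7,7,8,9,10,11,12,13,14,15,16,17,18,19,20,21,22,23,24,25,26,27,28,29,30,31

steps = 6; useful = 129; efficiency = 129/192 = 43/64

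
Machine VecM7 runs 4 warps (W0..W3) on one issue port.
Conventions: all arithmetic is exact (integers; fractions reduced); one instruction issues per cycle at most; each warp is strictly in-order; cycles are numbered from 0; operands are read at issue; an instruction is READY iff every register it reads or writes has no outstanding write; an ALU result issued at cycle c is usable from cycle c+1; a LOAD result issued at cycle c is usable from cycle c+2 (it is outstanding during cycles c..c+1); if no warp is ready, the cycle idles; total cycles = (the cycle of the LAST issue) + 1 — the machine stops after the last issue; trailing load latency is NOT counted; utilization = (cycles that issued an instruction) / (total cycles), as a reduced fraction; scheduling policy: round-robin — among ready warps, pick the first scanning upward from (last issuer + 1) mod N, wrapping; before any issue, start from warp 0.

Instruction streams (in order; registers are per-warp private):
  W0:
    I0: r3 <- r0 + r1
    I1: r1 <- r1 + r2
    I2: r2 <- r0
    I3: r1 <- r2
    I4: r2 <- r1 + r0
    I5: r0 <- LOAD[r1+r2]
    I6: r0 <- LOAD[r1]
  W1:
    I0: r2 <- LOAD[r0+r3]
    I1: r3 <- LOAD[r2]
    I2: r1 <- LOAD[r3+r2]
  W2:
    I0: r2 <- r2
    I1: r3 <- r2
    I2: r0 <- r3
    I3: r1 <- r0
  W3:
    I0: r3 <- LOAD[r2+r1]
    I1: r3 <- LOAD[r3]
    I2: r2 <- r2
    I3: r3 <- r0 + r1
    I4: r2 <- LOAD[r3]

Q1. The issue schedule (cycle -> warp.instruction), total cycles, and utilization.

cycle 0: W0.I0
cycle 1: W1.I0
cycle 2: W2.I0
cycle 3: W3.I0
cycle 4: W0.I1
cycle 5: W1.I1
cycle 6: W2.I1
cycle 7: W3.I1
cycle 8: W0.I2
cycle 9: W1.I2
cycle 10: W2.I2
cycle 11: W3.I2
cycle 12: W0.I3
cycle 13: W2.I3
cycle 14: W3.I3
cycle 15: W0.I4
cycle 16: W3.I4
cycle 17: W0.I5
cycle 18: idle
cycle 19: W0.I6

Answer: 20 cycles, utilization 19/20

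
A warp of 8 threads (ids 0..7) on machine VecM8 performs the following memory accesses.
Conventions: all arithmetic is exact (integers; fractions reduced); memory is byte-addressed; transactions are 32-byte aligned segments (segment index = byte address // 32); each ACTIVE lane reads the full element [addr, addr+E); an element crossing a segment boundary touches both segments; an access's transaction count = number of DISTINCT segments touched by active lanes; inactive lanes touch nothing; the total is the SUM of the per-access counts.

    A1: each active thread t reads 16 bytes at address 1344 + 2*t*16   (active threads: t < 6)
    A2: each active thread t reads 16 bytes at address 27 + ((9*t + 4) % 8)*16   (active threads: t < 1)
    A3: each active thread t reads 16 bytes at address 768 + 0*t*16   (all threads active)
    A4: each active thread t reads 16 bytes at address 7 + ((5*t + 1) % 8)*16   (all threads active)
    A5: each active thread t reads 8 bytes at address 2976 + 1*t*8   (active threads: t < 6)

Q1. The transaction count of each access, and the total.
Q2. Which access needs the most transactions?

A1: 6 transactions
A2: 2 transactions
A3: 1 transaction
A4: 5 transactions
A5: 2 transactions

Answer: 6,2,1,5,2; total 16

Answer: A1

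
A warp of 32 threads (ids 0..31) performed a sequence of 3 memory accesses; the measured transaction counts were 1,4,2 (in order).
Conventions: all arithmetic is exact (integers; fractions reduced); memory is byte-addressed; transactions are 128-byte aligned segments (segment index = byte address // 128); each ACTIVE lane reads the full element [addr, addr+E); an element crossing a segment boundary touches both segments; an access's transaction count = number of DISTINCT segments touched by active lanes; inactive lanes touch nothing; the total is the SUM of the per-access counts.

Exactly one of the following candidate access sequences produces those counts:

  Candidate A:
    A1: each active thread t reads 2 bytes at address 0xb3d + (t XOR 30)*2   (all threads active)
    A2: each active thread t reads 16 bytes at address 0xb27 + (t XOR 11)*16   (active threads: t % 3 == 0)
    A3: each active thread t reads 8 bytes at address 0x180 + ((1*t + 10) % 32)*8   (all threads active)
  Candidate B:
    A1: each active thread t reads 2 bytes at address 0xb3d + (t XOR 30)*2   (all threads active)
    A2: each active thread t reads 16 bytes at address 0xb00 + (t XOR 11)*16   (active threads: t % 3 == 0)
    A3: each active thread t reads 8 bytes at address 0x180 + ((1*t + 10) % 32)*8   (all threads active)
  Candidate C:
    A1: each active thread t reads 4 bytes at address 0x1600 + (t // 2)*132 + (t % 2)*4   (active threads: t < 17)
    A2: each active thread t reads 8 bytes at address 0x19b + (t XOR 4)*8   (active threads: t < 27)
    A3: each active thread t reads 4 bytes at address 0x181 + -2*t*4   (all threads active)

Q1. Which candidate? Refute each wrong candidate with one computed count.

A: A2 gives 5 transactions, not 4
C: A1 gives 9 transactions, not 1
B: all counts match (1,4,2)

Answer: B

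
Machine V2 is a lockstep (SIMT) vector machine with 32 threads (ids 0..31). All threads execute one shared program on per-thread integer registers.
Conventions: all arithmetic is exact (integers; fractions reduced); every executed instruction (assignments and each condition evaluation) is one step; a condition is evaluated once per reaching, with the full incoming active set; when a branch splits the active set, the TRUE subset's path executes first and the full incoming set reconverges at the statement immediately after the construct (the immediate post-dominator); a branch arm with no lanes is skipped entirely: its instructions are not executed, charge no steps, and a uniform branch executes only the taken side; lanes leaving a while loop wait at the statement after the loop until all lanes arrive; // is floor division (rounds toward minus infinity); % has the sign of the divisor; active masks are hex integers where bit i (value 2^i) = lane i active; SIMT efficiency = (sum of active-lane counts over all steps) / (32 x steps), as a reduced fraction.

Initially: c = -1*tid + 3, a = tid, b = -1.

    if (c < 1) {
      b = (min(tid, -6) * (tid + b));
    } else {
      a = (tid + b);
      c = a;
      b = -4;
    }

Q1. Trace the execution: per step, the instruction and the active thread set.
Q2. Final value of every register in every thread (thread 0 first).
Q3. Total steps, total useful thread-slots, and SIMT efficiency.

step 0: eval (c < 1)                 0xffffffff
step 1: b <- (min(tid, -6) * (tid + b)) 0xfffffff8
step 2: a <- (tid + b)               0x00000007
step 3: c <- a                       0x00000007
step 4: b <- -4                      0x00000007

Answer: 5 steps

c: -1,0,1,0,-1,-2,-3,-4,-5,-6,-7,-8,-9,-10,-11,-12,-13,-14,-15,-16,-17,-18,-19,-20,-21,-22,-23,-24,-25,-26,-27,-28
a: -1,0,1,3,4,5,6,7,8,9,10,11,12,13,14,15,16,17,18,19,20,21,22,23,24,25,26,27,28,29,30,31
b: -4,-4,-4,-12,-18,-24,-30,-36,-42,-48,-54,-60,-66,-72,-78,-84,-90,-96,-102,-108,-114,-120,-126,-132,-138,-144,-150,-156,-162,-168,-174,-180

steps = 5; useful = 70; efficiency = 70/160 = 7/16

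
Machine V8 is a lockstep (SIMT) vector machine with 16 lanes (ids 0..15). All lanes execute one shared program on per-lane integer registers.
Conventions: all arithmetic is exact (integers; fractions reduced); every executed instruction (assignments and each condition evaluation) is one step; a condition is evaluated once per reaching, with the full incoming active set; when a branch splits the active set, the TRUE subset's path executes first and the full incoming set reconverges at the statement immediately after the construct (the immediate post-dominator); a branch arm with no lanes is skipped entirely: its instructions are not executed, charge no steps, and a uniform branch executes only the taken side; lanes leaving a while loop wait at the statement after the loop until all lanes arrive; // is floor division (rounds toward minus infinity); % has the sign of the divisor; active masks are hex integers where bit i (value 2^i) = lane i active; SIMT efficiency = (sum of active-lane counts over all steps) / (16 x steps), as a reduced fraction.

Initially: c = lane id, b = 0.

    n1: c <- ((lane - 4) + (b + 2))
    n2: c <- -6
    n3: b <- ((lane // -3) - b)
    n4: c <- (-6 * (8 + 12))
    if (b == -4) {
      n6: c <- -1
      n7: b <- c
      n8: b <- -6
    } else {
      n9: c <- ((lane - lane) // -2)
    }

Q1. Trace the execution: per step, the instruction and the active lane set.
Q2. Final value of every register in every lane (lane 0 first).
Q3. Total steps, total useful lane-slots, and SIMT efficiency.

step 0: c <- ((lane - 4) + (b + 2))  0xffff
step 1: c <- -6                      0xffff
step 2: b <- ((lane // -3) - b)      0xffff
step 3: c <- (-6 * (8 + 12))         0xffff
step 4: eval (b == -4)               0xffff
step 5: c <- -1                      0x1c00
step 6: b <- c                       0x1c00
step 7: b <- -6                      0x1c00
step 8: c <- ((lane - lane) // -2)   0xe3ff

Answer: 9 steps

c: 0,0,0,0,0,0,0,0,0,0,-1,-1,-1,0,0,0
b: 0,-1,-1,-1,-2,-2,-2,-3,-3,-3,-6,-6,-6,-5,-5,-5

steps = 9; useful = 102; efficiency = 102/144 = 17/24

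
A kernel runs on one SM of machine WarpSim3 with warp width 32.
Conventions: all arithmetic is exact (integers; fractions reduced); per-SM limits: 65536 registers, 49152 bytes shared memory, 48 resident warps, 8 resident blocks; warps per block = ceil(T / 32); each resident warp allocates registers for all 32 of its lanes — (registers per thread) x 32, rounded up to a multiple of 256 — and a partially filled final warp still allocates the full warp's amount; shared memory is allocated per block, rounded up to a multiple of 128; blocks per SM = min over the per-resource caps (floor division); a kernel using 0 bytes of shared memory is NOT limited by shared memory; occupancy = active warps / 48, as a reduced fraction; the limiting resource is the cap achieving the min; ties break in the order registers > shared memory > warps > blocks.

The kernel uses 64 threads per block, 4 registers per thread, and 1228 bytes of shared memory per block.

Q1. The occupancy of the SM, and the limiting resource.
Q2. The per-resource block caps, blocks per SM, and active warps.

Answer: occupancy 1/3, limited by blocks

registers: 128 blocks
shared memory: 38 blocks
warps: 24 blocks
blocks: 8 blocks

Answer: 8 blocks, 16 active warps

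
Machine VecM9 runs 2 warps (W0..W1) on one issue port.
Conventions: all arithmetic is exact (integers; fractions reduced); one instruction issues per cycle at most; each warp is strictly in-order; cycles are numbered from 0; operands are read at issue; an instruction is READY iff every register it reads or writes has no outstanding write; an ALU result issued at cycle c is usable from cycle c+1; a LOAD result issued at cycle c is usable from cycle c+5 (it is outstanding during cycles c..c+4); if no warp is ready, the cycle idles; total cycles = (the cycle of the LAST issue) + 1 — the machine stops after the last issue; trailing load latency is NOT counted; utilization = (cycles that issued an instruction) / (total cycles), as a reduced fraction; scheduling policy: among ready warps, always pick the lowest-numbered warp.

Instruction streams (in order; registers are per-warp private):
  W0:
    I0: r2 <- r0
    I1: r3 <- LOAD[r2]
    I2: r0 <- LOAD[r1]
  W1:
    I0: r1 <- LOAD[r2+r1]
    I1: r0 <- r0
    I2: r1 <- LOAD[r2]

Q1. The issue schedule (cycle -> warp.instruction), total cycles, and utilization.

cycle 0: W0.I0
cycle 1: W0.I1
cycle 2: W0.I2
cycle 3: W1.I0
cycle 4: W1.I1
cycle 5: idle
cycle 6: idle
cycle 7: idle
cycle 8: W1.I2

Answer: 9 cycles, utilization 2/3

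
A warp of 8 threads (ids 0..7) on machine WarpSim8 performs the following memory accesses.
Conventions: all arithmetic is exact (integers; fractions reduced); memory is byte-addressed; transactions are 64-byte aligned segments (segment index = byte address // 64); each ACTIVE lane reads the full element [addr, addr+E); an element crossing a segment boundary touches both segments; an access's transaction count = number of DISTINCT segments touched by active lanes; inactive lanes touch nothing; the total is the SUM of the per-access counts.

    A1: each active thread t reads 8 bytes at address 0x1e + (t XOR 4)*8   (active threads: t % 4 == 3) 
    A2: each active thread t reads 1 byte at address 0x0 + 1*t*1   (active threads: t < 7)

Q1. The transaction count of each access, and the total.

A1: 2 transactions
A2: 1 transaction

Answer: 2,1; total 3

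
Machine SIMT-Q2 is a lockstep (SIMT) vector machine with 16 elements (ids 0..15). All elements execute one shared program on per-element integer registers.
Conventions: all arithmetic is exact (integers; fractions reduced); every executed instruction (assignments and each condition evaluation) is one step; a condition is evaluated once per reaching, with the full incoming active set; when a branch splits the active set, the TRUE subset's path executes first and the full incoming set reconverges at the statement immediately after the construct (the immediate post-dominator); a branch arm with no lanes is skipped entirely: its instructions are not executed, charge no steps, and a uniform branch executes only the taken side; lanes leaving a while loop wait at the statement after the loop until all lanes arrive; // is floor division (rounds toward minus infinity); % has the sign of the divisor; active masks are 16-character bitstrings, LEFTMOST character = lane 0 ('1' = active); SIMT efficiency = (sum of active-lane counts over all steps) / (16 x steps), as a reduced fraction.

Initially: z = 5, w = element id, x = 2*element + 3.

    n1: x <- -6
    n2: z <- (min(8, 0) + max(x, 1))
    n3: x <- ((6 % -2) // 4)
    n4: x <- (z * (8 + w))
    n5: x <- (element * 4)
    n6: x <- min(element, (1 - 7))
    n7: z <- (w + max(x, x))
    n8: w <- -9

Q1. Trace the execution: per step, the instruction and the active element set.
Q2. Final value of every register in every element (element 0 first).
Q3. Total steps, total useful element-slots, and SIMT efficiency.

step 0: x <- -6                      1111111111111111
step 1: z <- (min(8, 0) + max(x, 1)) 1111111111111111
step 2: x <- ((6 % -2) // 4)         1111111111111111
step 3: x <- (z * (8 + w))           1111111111111111
step 4: x <- (element * 4)           1111111111111111
step 5: x <- min(element, (1 - 7))   1111111111111111
step 6: z <- (w + max(x, x))         1111111111111111
step 7: w <- -9                      1111111111111111

Answer: 8 steps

z: -6,-5,-4,-3,-2,-1,0,1,2,3,4,5,6,7,8,9
w: -9,-9,-9,-9,-9,-9,-9,-9,-9,-9,-9,-9,-9,-9,-9,-9
x: -6,-6,-6,-6,-6,-6,-6,-6,-6,-6,-6,-6,-6,-6,-6,-6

steps = 8; useful = 128; efficiency = 128/128 = 1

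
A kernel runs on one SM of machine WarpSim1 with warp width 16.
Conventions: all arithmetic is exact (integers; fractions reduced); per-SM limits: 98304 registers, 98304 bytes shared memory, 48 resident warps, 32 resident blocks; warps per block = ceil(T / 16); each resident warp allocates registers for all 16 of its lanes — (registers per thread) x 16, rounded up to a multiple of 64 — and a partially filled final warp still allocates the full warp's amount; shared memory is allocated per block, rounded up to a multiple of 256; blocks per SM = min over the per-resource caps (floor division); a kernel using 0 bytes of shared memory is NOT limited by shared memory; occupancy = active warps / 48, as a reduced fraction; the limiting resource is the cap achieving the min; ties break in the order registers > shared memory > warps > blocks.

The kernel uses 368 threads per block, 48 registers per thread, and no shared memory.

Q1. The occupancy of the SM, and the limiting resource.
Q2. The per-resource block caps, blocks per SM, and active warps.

Answer: occupancy 23/24, limited by warps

registers: 5 blocks
shared memory: no limit (kernel uses none)
warps: 2 blocks
blocks: 32 blocks

Answer: 2 blocks, 46 active warps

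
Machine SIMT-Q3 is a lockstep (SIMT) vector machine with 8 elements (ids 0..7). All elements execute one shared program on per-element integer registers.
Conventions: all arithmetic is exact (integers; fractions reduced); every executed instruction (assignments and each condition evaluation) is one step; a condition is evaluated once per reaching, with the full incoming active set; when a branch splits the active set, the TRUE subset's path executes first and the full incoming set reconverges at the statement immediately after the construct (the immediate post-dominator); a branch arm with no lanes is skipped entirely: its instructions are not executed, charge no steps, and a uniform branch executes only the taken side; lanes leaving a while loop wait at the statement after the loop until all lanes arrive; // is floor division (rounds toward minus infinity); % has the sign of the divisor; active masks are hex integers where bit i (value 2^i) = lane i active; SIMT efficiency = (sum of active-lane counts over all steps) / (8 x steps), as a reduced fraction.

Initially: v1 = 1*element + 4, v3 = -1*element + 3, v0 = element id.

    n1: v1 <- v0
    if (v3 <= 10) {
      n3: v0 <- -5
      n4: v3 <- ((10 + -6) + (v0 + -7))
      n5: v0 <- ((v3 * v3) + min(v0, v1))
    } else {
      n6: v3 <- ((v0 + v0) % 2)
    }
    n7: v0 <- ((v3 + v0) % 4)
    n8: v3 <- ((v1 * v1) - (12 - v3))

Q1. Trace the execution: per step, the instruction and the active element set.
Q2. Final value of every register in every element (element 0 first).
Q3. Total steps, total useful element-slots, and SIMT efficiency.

step 0: v1 <- v0                     0xff
step 1: eval (v3 <= 10)              0xff
step 2: v0 <- -5                     0xff
step 3: v3 <- ((10 + -6) + (v0 + -7)) 0xff
step 4: v0 <- ((v3 * v3) + min(v0, v1)) 0xff
step 5: v0 <- ((v3 + v0) % 4)        0xff
step 6: v3 <- ((v1 * v1) - (12 - v3)) 0xff

Answer: 7 steps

v1: 0,1,2,3,4,5,6,7
v3: -20,-19,-16,-11,-4,5,16,29
v0: 3,3,3,3,3,3,3,3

steps = 7; useful = 56; efficiency = 56/56 = 1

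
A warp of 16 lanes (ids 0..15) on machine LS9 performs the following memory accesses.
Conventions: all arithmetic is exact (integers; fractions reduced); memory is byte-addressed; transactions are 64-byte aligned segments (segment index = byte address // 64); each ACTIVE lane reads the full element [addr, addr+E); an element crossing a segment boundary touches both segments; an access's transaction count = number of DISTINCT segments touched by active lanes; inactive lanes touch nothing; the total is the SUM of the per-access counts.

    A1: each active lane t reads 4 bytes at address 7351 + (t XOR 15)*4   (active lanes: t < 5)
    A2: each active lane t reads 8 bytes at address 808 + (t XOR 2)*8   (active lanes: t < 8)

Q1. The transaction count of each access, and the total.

A1: 1 transaction
A2: 2 transactions

Answer: 1,2; total 3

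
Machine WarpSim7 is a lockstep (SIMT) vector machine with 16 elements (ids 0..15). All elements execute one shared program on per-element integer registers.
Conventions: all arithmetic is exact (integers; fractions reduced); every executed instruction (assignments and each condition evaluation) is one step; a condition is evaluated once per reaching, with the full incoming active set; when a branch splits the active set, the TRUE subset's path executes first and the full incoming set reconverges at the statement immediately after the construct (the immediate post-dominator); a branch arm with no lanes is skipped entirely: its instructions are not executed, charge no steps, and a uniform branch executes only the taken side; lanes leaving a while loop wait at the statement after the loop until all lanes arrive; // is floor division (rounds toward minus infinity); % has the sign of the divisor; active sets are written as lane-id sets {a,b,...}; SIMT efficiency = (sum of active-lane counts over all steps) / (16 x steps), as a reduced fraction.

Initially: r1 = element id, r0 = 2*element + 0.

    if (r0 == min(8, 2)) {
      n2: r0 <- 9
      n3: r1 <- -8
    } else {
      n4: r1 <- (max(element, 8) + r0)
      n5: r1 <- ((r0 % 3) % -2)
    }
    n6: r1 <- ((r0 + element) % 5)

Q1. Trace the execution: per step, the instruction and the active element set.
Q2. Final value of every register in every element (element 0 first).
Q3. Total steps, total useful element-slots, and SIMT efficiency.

step 0: eval (r0 == min(8, 2))       {0,1,2,3,4,5,6,7,8,9,10,11,12,13,14,15}
step 1: r0 <- 9                      {1}
step 2: r1 <- -8                     {1}
step 3: r1 <- (max(element, 8) + r0) {0,2,3,4,5,6,7,8,9,10,11,12,13,14,15}
step 4: r1 <- ((r0 % 3) % -2)        {0,2,3,4,5,6,7,8,9,10,11,12,13,14,15}
step 5: r1 <- ((r0 + element) % 5)   {0,1,2,3,4,5,6,7,8,9,10,11,12,13,14,15}

Answer: 6 steps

r1: 0,0,1,4,2,0,3,1,4,2,0,3,1,4,2,0
r0: 0,9,4,6,8,10,12,14,16,18,20,22,24,26,28,30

steps = 6; useful = 64; efficiency = 64/96 = 2/3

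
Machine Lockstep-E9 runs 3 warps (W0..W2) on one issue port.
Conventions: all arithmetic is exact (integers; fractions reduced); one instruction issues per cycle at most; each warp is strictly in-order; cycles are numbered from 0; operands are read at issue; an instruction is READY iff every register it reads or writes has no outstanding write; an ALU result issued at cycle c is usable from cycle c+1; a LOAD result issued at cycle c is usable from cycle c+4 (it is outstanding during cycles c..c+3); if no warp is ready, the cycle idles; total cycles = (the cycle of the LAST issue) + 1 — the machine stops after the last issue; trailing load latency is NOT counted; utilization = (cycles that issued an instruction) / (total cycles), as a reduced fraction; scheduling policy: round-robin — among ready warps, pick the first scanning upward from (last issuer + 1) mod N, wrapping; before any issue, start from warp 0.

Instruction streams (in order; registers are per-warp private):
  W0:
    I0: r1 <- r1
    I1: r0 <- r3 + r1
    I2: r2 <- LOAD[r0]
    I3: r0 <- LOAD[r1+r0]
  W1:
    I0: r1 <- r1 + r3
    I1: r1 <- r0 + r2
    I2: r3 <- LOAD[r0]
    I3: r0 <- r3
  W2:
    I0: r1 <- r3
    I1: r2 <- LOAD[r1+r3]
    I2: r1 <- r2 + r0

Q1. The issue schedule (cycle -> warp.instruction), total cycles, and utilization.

cycle 0: W0.I0
cycle 1: W1.I0
cycle 2: W2.I0
cycle 3: W0.I1
cycle 4: W1.I1
cycle 5: W2.I1
cycle 6: W0.I2
cycle 7: W1.I2
cycle 8: W0.I3
cycle 9: W2.I2
cycle 10: idle
cycle 11: W1.I3

Answer: 12 cycles, utilization 11/12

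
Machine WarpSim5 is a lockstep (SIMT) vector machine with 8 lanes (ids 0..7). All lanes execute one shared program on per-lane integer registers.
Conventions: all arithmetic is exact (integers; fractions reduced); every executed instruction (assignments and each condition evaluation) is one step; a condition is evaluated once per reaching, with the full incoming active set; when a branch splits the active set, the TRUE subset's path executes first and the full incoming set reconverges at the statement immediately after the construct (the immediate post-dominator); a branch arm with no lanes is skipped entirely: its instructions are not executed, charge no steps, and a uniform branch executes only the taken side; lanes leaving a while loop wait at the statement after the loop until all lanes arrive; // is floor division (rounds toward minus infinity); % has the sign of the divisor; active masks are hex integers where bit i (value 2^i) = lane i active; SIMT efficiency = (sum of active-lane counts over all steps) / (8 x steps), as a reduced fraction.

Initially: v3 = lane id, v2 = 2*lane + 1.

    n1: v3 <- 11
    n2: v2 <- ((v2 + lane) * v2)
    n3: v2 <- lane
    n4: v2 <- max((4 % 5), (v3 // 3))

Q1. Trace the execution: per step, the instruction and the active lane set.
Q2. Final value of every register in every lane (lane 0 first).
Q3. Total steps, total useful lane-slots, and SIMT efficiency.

step 0: v3 <- 11                     0xff
step 1: v2 <- ((v2 + lane) * v2)     0xff
step 2: v2 <- lane                   0xff
step 3: v2 <- max((4 % 5), (v3 // 3)) 0xff

Answer: 4 steps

v3: 11,11,11,11,11,11,11,11
v2: 4,4,4,4,4,4,4,4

steps = 4; useful = 32; efficiency = 32/32 = 1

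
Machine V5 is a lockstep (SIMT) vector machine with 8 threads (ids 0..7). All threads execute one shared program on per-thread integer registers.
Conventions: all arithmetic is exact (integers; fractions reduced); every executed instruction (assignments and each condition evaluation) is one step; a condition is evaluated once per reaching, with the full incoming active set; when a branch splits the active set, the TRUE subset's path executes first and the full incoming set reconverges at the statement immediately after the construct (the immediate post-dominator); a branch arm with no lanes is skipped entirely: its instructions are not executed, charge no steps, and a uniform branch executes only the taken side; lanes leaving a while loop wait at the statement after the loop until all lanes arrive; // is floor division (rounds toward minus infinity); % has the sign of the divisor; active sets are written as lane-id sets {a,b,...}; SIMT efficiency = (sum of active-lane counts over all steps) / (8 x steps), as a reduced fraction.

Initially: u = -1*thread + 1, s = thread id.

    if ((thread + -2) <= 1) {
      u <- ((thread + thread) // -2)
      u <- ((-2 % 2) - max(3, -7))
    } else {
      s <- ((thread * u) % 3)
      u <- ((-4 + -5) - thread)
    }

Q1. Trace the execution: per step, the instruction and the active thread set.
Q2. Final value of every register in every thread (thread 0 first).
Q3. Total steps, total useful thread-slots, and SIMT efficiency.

step 0: eval ((thread + -2) <= 1)    {0,1,2,3,4,5,6,7}
step 1: u <- ((thread + thread) // -2) {0,1,2,3}
step 2: u <- ((-2 % 2) - max(3, -7)) {0,1,2,3}
step 3: s <- ((thread * u) % 3)      {4,5,6,7}
step 4: u <- ((-4 + -5) - thread)    {4,5,6,7}

Answer: 5 steps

u: -3,-3,-3,-3,-13,-14,-15,-16
s: 0,1,2,3,0,1,0,0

steps = 5; useful = 24; efficiency = 24/40 = 3/5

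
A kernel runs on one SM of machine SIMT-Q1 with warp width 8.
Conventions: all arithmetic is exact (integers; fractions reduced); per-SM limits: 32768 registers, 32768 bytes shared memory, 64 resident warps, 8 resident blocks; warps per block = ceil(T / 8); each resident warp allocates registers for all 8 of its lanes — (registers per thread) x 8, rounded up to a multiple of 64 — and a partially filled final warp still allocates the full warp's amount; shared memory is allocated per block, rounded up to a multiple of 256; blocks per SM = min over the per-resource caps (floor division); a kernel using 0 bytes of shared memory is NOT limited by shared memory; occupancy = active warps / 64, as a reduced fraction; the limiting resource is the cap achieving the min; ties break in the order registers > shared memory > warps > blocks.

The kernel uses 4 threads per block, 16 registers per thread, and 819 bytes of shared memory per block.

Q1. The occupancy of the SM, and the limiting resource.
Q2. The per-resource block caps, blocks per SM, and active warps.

Answer: occupancy 1/8, limited by blocks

registers: 256 blocks
shared memory: 32 blocks
warps: 64 blocks
blocks: 8 blocks

Answer: 8 blocks, 8 active warps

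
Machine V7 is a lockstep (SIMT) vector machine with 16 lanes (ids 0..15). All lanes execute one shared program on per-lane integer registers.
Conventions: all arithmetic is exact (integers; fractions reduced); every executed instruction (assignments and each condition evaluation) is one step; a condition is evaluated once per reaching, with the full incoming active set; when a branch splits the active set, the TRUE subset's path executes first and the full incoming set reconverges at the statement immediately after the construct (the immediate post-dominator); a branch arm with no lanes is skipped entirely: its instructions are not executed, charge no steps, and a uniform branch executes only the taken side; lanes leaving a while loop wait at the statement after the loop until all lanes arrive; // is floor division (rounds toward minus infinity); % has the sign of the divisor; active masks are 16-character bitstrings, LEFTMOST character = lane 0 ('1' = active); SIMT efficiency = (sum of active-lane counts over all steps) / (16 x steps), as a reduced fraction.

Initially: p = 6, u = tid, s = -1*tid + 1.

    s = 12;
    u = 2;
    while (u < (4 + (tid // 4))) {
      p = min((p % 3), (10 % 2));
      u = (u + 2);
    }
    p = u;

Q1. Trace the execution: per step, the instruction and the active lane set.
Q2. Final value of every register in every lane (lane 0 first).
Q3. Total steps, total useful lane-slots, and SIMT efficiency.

step 0: s <- 12                      1111111111111111
step 1: u <- 2                       1111111111111111
step 2: eval (u < (4 + (tid // 4)))  1111111111111111
step 3: p <- min((p % 3), (10 % 2))  1111111111111111
step 4: u <- (u + 2)                 1111111111111111
step 5: eval (u < (4 + (tid // 4)))  1111111111111111
step 6: p <- min((p % 3), (10 % 2))  0000111111111111
step 7: u <- (u + 2)                 0000111111111111
step 8: eval (u < (4 + (tid // 4)))  0000111111111111
step 9: p <- min((p % 3), (10 % 2))  0000000000001111
step 10: u <- (u + 2)                 0000000000001111
step 11: eval (u < (4 + (tid // 4)))  0000000000001111
step 12: p <- u                       1111111111111111

Answer: 13 steps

p: 4,4,4,4,6,6,6,6,6,6,6,6,8,8,8,8
u: 4,4,4,4,6,6,6,6,6,6,6,6,8,8,8,8
s: 12,12,12,12,12,12,12,12,12,12,12,12,12,12,12,12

steps = 13; useful = 160; efficiency = 160/208 = 10/13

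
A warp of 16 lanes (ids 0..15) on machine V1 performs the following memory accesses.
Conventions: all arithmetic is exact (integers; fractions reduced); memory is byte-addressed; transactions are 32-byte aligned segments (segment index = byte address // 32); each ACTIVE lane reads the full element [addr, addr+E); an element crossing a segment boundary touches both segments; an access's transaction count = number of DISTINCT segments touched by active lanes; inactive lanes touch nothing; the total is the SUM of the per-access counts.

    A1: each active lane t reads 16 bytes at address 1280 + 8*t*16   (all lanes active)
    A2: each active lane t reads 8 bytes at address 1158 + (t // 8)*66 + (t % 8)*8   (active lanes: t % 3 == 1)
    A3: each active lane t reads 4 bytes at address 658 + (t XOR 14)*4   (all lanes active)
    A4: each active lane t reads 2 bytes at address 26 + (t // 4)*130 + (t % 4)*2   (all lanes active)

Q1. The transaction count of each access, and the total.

A1: 16 transactions
A2: 4 transactions
A3: 3 transactions
A4: 7 transactions

Answer: 16,4,3,7; total 30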